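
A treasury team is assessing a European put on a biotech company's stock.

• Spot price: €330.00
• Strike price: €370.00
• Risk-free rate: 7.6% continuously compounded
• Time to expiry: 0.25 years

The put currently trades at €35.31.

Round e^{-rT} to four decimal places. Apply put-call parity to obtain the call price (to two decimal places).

€2.27

e^(−rT) = e^(−0.076·0.25) = 0.9812
Put-call parity: C − P = S − K·e^(−rT) = 330 − 370·0.9812 = 330 − 363.0440 = -33.0440
C = P + (C − P) = 35.31 + (-33.0440) = 2.2660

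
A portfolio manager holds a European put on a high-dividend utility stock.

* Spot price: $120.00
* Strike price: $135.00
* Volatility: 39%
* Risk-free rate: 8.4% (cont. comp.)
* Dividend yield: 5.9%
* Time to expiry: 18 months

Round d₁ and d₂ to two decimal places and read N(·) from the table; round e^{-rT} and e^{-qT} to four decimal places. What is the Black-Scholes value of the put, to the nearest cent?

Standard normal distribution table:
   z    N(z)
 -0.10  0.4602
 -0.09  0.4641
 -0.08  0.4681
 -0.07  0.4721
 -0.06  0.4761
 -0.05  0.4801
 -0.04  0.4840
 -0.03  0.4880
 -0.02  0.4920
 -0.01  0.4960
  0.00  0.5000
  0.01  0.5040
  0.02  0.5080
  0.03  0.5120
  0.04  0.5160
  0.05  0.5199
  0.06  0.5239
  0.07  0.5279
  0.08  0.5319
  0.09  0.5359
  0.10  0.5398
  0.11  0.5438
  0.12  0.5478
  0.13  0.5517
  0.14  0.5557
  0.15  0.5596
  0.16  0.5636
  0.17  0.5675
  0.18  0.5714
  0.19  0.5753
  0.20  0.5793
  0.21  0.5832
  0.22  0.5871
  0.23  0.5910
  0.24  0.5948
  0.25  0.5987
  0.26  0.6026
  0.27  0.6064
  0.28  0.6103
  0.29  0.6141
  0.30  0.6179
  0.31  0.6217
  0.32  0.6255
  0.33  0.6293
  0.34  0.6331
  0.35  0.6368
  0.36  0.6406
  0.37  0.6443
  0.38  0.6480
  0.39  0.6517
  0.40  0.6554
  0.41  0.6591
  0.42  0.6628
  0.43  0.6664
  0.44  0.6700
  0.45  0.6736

T = 1.5;  σ√T = 0.4777
d₁ = [ln(120/135) + (0.084 − 0.059 + 0.39²/2)·1.5] / 0.4777 = [-0.1178 + 0.1516] / 0.4777 = 0.0707 ≈ 0.07
d₂ = d₁ − σ√T = 0.0707 − 0.4777 = -0.4069 ≈ -0.41
exp(−qT) = exp(−0.059·1.5) = 0.9153;  exp(−rT) = exp(−0.084·1.5) = 0.8816
P = 135·0.8816·N(0.41) − 120·0.9153·N(-0.07) = 135·0.8816·0.6591 − 120·0.9153·0.4721 = 78.4434 − 51.8536 = 26.5899

$26.59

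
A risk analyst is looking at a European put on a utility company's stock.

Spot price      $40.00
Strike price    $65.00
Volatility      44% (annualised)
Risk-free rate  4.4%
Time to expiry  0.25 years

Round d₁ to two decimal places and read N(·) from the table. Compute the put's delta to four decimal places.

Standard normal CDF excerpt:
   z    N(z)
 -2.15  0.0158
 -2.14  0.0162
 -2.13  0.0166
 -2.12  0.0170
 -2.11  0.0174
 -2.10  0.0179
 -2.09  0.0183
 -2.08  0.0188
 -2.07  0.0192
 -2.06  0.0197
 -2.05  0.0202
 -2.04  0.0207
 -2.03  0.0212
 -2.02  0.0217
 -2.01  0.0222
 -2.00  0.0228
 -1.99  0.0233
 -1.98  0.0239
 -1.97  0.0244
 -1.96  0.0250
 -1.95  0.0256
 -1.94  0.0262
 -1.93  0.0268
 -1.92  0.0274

σ√T = 0.44 × 0.5000 = 0.2200
d₁ = [ln(40/65) + (0.044 + ½·0.44²)·0.25] / (σ√T) = (-0.4855 + 0.0352) / 0.2200 = -2.0469 → -2.05
N(d₁) = N(-2.05) = 0.0202
Δ_put = N(d₁) − 1 = 0.0202 − 1 = -0.9798

-0.9798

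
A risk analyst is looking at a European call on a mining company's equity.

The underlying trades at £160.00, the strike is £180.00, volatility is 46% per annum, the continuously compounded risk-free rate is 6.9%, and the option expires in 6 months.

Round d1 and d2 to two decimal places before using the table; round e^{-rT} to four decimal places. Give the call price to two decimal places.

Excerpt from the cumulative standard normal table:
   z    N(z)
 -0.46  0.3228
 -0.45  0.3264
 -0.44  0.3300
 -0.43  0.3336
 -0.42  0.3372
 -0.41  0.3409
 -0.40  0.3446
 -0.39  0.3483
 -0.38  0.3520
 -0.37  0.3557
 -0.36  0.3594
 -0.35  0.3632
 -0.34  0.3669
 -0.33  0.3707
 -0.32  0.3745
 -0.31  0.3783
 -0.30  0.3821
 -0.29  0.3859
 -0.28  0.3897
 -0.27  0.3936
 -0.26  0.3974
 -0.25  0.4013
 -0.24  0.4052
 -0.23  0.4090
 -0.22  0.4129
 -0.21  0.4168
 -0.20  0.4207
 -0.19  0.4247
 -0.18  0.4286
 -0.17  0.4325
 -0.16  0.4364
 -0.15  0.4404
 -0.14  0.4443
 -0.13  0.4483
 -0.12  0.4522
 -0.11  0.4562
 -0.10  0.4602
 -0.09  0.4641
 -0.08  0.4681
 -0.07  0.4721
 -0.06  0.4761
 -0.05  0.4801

σ√T = 0.46 × 0.7071 = 0.3253
d₁ = [ln(160/180) + (0.069 + ½·0.46²)·0.5] / (σ√T) = (-0.1178 + 0.0874) / 0.3253 = -0.0934 which rounds to -0.09
d₂ = -0.0934 − 0.3253 = -0.4187 which rounds to -0.42
exp(−rT) = exp(−0.069·0.5) = 0.9661
C = 160·N(-0.09) − 180·0.9661·N(-0.42) = 160·0.4641 − 180·0.9661·0.3372 = 74.2560 − 58.6384 = 15.6176

£15.62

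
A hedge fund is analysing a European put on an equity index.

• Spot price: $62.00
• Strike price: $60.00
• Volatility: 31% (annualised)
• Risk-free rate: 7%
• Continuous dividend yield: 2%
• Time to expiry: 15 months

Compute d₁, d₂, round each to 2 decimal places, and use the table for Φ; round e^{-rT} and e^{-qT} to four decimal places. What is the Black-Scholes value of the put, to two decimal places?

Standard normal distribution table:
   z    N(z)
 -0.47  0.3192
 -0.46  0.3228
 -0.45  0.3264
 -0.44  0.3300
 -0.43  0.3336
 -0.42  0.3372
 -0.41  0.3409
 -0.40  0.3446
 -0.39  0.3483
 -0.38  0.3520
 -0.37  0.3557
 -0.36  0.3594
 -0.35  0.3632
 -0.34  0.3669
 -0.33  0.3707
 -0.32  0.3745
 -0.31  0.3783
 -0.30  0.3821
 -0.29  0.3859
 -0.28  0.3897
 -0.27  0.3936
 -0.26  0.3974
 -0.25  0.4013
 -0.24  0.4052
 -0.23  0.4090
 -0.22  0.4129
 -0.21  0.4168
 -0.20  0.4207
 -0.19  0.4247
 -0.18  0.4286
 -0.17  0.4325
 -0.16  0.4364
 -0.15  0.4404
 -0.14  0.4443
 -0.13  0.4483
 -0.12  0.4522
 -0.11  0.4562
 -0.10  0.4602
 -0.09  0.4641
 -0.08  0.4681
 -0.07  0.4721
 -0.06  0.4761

$5.56

σ√T = 0.31 × 1.1180 = 0.3466
d₁ = [ln(62/60) + (0.07 − 0.02 + 0.31²/2)·1.25] / 0.3466 = [0.0328 + 0.1226] / 0.3466 = 0.4482 which rounds to 0.45
d₂ = d₁ − σ√T = 0.4482 − 0.3466 = 0.1016 which rounds to 0.10
exp(−qT) = exp(−0.02·1.25) = 0.9753;  exp(−rT) = exp(−0.07·1.25) = 0.9162
N(−d₂) = N(-0.10) = 0.4602;  N(−d₁) = N(-0.45) = 0.3264
P = 60·0.9162·0.4602 − 62·0.9753·0.3264 = 25.2981 − 19.7370 = 5.5612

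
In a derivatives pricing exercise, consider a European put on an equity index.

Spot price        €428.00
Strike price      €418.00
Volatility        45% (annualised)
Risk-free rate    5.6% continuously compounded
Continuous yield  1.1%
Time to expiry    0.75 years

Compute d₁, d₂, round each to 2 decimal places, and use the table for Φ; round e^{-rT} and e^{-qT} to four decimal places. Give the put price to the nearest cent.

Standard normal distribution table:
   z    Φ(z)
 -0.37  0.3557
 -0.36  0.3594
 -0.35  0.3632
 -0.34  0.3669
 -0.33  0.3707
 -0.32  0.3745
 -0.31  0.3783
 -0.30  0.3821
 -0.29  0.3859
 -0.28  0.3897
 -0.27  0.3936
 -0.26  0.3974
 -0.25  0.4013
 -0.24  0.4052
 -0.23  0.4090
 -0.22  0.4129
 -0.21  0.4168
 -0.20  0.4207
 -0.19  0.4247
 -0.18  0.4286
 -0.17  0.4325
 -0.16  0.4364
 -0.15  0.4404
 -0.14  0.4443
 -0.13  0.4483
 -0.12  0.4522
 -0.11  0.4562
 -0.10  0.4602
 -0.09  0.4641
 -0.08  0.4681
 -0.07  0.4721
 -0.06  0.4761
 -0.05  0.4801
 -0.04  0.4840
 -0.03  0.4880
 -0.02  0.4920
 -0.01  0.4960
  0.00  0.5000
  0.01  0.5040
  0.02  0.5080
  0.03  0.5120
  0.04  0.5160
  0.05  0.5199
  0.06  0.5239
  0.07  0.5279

€52.64

T = 0.75;  σ√T = 0.3897
d₁ = [ln(428/418) + (0.056 − 0.011 + ½·0.45²)·0.75] / (σ√T) = (0.0236 + 0.1097) / 0.3897 = 0.3421 which rounds to 0.34
d₂ = 0.3421 − 0.3897 = -0.0476 which rounds to -0.05
e^(−qT) = e^(−0.011·0.75) = 0.9918;  e^(−rT) = e^(−0.056·0.75) = 0.9589
N(−d₂) = N(0.05) = 0.5199;  N(−d₁) = N(-0.34) = 0.3669
P = 418·0.9589·0.5199 − 428·0.9918·0.3669 = 208.3864 − 155.7455 = 52.6409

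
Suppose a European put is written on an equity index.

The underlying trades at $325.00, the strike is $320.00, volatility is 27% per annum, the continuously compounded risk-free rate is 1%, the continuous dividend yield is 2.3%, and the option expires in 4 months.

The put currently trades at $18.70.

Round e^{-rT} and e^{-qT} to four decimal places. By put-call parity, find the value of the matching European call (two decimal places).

$22.29

e^(−qT) = e^(−0.023·0.3333) = 0.9924;  e^(−rT) = e^(−0.01·0.3333) = 0.9967
Put-call parity: C − P = S·e^(−qT) − K·e^(−rT) = 325·0.9924 − 320·0.9967 = 322.5300 − 318.9440 = 3.5860
C = P + (C − P) = 18.70 + (3.5860) = 22.2860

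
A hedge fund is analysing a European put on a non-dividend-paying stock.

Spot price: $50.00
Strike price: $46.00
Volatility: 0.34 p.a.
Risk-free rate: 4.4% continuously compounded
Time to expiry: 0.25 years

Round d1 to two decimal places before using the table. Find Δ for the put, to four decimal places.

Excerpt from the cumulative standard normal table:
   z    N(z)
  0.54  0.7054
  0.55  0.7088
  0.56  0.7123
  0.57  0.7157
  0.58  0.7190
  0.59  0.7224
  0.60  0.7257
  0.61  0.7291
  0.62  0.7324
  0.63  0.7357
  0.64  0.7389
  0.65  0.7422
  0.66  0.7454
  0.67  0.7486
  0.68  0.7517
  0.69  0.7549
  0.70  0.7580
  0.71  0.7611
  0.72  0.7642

T = 0.25;  σ√T = 0.1700
ln(S/K) + (r + σ²/2)T = ln(50/46) + (0.044 + 0.34²/2)·0.25 = 0.0834 + 0.0255 = 0.1088
d₁ = 0.1088 / 0.1700 = 0.6402 ≈ 0.64
N(d₁) = N(0.64) = 0.7389
Δ_put = N(d₁) − 1 = 0.7389 − 1 = -0.2611

-0.2611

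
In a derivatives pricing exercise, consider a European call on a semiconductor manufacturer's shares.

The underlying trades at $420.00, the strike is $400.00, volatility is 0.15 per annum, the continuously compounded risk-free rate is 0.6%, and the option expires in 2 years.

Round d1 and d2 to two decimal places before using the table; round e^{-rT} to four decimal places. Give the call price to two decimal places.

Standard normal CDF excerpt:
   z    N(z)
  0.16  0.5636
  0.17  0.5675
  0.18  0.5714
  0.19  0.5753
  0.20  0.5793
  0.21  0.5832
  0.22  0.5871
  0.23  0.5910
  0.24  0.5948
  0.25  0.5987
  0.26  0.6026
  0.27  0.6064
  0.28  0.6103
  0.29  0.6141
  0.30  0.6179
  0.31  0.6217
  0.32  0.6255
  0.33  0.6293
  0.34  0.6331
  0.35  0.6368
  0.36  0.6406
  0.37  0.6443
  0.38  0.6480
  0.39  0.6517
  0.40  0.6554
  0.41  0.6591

σ√T = 0.15 × 1.4142 = 0.2121
ln(S/K) + (r + σ²/2)T = ln(420/400) + (0.006 + 0.15²/2)·2 = 0.0488 + 0.0345 = 0.0833
d₁ = 0.0833 / 0.2121 = 0.3926 → 0.39
d₂ = d₁ − σ√T = 0.3926 − 0.2121 = 0.1805 → 0.18
exp(−rT) = exp(−0.006·2) = 0.9881
N(d₁) = N(0.39) = 0.6517;  N(d₂) = N(0.18) = 0.5714
C = 420·0.6517 − 400·0.9881·0.5714 = 273.7140 − 225.8401 = 47.8739

$47.87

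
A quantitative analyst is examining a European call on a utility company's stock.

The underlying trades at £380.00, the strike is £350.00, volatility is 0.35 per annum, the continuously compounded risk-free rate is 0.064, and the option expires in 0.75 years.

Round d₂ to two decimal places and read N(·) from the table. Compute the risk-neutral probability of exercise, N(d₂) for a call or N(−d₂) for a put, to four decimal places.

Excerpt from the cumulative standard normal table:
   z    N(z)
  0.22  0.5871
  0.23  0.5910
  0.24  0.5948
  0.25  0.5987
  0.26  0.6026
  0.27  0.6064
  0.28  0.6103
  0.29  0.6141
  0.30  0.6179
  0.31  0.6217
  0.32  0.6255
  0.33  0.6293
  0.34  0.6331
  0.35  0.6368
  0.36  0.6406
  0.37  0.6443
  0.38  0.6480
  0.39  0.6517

0.6103

σ√T = 0.35·√0.75 = 0.3031
d₁ = [ln(380/350) + (0.064 + ½·0.35²)·0.75] / (σ√T) = (0.0822 + 0.0939) / 0.3031 = 0.5812 ⇒ 0.58
d₂ = 0.5812 − 0.3031 = 0.2781 ⇒ 0.28
Risk-neutral Pr[S_T > K] = N(d₂) = N(0.28) = 0.6103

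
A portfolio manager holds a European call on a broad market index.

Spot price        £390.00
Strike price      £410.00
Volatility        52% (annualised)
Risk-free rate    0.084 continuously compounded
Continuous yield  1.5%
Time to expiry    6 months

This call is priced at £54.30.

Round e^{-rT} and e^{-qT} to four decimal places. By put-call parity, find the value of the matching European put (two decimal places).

e^(−qT) = e^(−0.015·0.5) = 0.9925;  e^(−rT) = e^(−0.084·0.5) = 0.9589
Put-call parity: C − P = S·e^(−qT) − K·e^(−rT) = 390·0.9925 − 410·0.9589 = 387.0750 − 393.1490 = -6.0740
P = C − (C − P) = 54.30 − (-6.0740) = 60.3740

£60.37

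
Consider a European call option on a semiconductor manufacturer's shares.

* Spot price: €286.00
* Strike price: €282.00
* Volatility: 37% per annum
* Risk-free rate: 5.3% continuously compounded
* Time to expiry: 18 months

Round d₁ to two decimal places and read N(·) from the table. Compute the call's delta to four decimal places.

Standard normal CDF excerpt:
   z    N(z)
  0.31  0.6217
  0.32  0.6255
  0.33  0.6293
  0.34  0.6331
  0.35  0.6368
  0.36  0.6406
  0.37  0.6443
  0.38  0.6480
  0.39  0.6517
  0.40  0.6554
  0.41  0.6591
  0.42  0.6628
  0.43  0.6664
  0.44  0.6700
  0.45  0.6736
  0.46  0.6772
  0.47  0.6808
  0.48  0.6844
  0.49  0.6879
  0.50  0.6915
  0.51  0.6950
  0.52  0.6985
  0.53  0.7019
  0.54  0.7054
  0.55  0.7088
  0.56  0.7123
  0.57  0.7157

0.6664

σ√T = 0.37·√1.5 = 0.4532
d₁ = [ln(286/282) + (0.053 + 0.37²/2)·1.5] / 0.4532 = [0.0141 + 0.1822] / 0.4532 = 0.4331 ≈ 0.43
N(d₁) = N(0.43) = 0.6664
Δ_call = N(d₁) = 0.6664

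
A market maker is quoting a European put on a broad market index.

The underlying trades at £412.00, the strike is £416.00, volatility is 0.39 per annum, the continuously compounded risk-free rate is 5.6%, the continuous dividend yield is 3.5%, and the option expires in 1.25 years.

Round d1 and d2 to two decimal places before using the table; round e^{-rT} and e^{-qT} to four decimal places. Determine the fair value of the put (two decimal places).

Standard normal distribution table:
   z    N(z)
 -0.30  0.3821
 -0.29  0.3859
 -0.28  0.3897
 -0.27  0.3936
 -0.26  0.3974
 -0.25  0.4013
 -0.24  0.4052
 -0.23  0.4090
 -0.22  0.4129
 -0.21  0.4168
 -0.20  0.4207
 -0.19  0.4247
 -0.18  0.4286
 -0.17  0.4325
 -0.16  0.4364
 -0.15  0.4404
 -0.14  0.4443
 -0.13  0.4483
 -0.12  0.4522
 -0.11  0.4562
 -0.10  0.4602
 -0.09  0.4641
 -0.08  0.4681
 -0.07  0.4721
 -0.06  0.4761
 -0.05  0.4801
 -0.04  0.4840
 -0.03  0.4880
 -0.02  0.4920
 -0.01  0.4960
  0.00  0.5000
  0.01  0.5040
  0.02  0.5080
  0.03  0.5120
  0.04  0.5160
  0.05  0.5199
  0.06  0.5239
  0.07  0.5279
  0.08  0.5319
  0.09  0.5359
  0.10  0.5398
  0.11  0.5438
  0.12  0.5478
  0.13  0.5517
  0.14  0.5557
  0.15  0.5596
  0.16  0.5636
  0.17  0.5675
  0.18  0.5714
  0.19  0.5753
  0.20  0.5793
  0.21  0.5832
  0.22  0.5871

£64.91

σ√T = 0.39 × 1.1180 = 0.4360
ln(S/K) + (r − q + σ²/2)T = ln(412/416) + (0.056 − 0.035 + 0.39²/2)·1.25 = -0.0097 + 0.1213 = 0.1117
d₁ = 0.1117 / 0.4360 = 0.2561 which rounds to 0.26
d₂ = d₁ − σ√T = 0.2561 − 0.4360 = -0.1800 which rounds to -0.18
e^(−qT) = e^(−0.035·1.25) = 0.9572;  e^(−rT) = e^(−0.056·1.25) = 0.9324
N(−d₂) = N(0.18) = 0.5714;  N(−d₁) = N(-0.26) = 0.3974
P = 416·0.9324·0.5714 − 412·0.9572·0.3974 = 221.6337 − 156.7212 = 64.9125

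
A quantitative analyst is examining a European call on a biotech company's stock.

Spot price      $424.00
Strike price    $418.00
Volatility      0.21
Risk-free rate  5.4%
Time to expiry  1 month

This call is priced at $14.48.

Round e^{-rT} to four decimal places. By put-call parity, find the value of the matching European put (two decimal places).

exp(−rT) = exp(−0.054·0.08333) = 0.9955
Put-call parity: C − P = S − K·e^(−rT) = 424 − 418·0.9955 = 424 − 416.1190 = 7.8810
P = C − (C − P) = 14.48 − (7.8810) = 6.5990

$6.60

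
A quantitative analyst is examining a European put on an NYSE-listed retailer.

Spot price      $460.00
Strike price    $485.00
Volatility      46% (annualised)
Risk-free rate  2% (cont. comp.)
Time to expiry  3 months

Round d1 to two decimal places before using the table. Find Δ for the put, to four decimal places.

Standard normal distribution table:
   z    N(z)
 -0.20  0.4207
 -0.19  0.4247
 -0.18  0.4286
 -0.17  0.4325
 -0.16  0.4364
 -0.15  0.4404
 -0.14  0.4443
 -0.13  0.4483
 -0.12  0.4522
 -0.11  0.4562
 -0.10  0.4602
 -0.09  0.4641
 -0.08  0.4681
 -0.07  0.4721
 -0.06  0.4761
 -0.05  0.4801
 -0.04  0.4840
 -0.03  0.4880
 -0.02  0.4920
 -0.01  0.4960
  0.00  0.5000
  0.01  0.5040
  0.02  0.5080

σ√T = 0.46 × 0.5000 = 0.2300
d₁ = [ln(460/485) + (0.02 + 0.46²/2)·0.25] / 0.2300 = [-0.0529 + 0.0314] / 0.2300 = -0.0934 → -0.09
N(d₁) = N(-0.09) = 0.4641
Δ_put = N(d₁) − 1 = 0.4641 − 1 = -0.5359

-0.5359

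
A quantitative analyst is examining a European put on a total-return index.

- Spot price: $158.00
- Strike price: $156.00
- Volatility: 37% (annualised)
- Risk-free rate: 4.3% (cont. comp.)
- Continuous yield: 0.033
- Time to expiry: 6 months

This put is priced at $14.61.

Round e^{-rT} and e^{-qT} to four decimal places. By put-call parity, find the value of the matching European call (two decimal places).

exp(−qT) = exp(−0.033·0.5) = 0.9836;  exp(−rT) = exp(−0.043·0.5) = 0.9787
Put-call parity: C − P = S·e^(−qT) − K·e^(−rT) = 158·0.9836 − 156·0.9787 = 155.4088 − 152.6772 = 2.7316
C = P + (C − P) = 14.61 + (2.7316) = 17.3416

$17.34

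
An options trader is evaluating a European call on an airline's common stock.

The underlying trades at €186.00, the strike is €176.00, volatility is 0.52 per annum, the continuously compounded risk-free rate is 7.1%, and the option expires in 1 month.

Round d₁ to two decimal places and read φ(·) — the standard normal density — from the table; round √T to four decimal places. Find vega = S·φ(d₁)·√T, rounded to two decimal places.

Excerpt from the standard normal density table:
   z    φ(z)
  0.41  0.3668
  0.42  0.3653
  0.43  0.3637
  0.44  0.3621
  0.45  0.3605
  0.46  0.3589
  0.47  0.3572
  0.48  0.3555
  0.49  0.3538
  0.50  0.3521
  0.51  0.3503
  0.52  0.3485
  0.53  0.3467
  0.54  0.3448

T = 0.08333;  σ√T = 0.1501
d₁ = [ln(186/176) + (0.071 + 0.52²/2)·0.08333] / 0.1501 = [0.0553 + 0.0172] / 0.1501 = 0.4826 which rounds to 0.48
√T = √0.08333 = 0.2887
φ(d₁) = φ(0.48) = 0.3555
vega = S·φ(d₁)·√T = 186·0.3555·0.2887 = 19.0897

19.09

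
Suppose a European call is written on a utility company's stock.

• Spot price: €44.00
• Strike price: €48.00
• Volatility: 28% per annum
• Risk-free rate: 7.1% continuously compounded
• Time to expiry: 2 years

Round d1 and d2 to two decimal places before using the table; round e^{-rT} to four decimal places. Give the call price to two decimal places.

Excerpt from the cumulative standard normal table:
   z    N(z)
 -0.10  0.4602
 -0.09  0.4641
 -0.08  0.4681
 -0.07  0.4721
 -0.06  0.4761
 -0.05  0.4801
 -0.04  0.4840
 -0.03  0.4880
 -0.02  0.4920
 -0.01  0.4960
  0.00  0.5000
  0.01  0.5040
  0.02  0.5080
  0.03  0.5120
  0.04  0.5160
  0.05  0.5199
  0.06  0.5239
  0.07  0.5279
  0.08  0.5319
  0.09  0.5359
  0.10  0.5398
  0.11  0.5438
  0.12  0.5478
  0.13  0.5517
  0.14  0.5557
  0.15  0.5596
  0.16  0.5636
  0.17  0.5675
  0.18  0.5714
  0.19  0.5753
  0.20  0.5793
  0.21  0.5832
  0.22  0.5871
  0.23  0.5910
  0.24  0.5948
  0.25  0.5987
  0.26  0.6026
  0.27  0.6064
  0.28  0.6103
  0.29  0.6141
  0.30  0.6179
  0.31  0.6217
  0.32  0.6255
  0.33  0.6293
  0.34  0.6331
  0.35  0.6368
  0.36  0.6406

σ√T = 0.28 × 1.4142 = 0.3960
d₁ = [ln(44/48) + (0.071 + 0.28²/2)·2] / 0.3960 = [-0.0870 + 0.2204] / 0.3960 = 0.3369 which rounds to 0.34
d₂ = d₁ − σ√T = 0.3369 − 0.3960 = -0.0591 which rounds to -0.06
e^(−rT) = e^(−0.071·2) = 0.8676
N(d₁) = N(0.34) = 0.6331;  N(d₂) = N(-0.06) = 0.4761
C = 44·0.6331 − 48·0.8676·0.4761 = 27.8564 − 19.8271 = 8.0293

€8.03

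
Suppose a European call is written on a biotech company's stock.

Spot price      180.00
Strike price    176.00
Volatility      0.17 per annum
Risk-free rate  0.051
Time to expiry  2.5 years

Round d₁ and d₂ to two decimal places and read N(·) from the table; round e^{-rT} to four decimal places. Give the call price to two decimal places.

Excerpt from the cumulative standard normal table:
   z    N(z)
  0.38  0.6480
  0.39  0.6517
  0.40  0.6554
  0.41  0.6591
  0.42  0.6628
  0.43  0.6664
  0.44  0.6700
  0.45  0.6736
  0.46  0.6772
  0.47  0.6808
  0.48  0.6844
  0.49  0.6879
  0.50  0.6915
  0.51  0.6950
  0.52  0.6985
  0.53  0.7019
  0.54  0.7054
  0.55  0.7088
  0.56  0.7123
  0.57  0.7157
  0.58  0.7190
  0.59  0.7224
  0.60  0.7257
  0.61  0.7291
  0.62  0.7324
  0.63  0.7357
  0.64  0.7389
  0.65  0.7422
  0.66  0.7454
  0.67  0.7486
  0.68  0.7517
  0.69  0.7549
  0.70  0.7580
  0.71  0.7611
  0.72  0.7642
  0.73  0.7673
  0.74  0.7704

T = 2.5;  σ√T = 0.2688
d₁ = [ln(180/176) + (0.051 + 0.17²/2)·2.5] / 0.2688 = [0.0225 + 0.1636] / 0.2688 = 0.6923 ≈ 0.69
d₂ = d₁ − σ√T = 0.6923 − 0.2688 = 0.4236 ≈ 0.42
e^(−rT) = e^(−0.051·2.5) = 0.8803
N(d₁) = N(0.69) = 0.7549;  N(d₂) = N(0.42) = 0.6628
C = 180·0.7549 − 176·0.8803·0.6628 = 135.8820 − 102.6895 = 33.1925

33.19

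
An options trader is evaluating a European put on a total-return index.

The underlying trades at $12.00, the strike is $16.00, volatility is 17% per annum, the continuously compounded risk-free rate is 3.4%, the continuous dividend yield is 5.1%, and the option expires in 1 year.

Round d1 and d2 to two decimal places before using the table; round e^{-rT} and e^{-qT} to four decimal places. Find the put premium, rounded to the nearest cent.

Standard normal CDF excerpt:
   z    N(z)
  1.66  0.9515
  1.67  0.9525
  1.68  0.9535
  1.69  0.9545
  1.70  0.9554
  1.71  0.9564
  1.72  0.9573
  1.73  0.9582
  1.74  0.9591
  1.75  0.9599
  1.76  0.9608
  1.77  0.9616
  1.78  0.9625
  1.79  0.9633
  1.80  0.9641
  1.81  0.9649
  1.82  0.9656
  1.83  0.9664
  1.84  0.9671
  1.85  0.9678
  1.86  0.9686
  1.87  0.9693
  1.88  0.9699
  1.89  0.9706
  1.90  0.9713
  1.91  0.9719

$4.09

σ√T = 0.17·√1 = 0.1700
d₁ = [ln(12/16) + (0.034 − 0.051 + ½·0.17²)·1] / (σ√T) = (-0.2877 − 0.0025) / 0.1700 = -1.7072 → -1.71
d₂ = -1.7072 − 0.1700 = -1.8772 → -1.88
e^(−qT) = e^(−0.051·1) = 0.9503;  e^(−rT) = e^(−0.034·1) = 0.9666
P = 16·0.9666·N(1.88) − 12·0.9503·N(1.71) = 16·0.9666·0.9699 − 12·0.9503·0.9564 = 15.0001 − 10.9064 = 4.0937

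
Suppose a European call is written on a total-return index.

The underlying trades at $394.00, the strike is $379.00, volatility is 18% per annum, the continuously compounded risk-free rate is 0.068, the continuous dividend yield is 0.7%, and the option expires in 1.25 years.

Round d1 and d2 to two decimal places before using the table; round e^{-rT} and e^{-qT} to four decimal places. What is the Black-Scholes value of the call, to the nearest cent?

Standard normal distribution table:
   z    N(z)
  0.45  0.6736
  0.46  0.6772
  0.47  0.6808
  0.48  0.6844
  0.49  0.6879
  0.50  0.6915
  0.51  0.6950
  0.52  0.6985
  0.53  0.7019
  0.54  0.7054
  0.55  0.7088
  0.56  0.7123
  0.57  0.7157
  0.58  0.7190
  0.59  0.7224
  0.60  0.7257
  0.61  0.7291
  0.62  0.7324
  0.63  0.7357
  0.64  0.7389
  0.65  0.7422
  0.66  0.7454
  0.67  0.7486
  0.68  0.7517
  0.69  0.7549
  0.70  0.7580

σ√T = 0.18·√1.25 = 0.2012
d₁ = [ln(394/379) + (0.068 − 0.007 + 0.18²/2)·1.25] / 0.2012 = [0.0388 + 0.0965] / 0.2012 = 0.6724 → 0.67
d₂ = d₁ − σ√T = 0.6724 − 0.2012 = 0.4711 → 0.47
exp(−qT) = exp(−0.007·1.25) = 0.9913;  exp(−rT) = exp(−0.068·1.25) = 0.9185
C = 394·0.9913·N(0.67) − 379·0.9185·N(0.47) = 394·0.9913·0.7486 − 379·0.9185·0.6808 = 292.3823 − 236.9943 = 55.3880

$55.39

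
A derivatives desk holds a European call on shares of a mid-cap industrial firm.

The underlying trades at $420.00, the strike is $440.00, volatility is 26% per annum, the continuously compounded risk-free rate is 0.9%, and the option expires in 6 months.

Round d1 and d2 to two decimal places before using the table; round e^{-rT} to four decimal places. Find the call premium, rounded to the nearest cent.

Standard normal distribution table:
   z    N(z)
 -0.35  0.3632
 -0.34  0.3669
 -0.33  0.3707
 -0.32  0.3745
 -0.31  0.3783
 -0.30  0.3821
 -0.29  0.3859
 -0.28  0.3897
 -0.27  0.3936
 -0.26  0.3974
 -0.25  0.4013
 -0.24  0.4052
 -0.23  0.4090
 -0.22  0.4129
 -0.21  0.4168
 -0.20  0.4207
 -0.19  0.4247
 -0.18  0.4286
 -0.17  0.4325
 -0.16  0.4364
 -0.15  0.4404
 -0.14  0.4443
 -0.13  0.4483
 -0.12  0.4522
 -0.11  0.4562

σ√T = 0.26·√0.5 = 0.1838
d₁ = [ln(420/440) + (0.009 + ½·0.26²)·0.5] / (σ√T) = (-0.0465 + 0.0214) / 0.1838 = -0.1366 ≈ -0.14
d₂ = -0.1366 − 0.1838 = -0.3205 ≈ -0.32
exp(−rT) = exp(−0.009·0.5) = 0.9955
C = 420·N(-0.14) − 440·0.9955·N(-0.32) = 420·0.4443 − 440·0.9955·0.3745 = 186.6060 − 164.0385 = 22.5675

$22.57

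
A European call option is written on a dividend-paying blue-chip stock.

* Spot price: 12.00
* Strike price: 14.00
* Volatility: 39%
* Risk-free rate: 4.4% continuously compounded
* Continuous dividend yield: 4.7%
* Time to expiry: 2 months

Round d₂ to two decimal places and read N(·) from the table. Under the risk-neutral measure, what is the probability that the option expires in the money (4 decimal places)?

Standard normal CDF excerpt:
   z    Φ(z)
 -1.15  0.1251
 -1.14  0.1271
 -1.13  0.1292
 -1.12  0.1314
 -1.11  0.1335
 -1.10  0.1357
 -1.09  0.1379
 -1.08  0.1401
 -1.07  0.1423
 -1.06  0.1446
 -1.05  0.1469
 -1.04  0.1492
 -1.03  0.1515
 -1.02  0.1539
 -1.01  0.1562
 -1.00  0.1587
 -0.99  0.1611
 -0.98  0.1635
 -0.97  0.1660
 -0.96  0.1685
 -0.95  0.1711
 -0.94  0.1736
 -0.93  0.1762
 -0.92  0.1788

0.1469

σ√T = 0.39 × 0.4082 = 0.1592
d₁ = [ln(12/14) + (0.044 − 0.047 + ½·0.39²)·0.1667] / (σ√T) = (-0.1542 + 0.0122) / 0.1592 = -0.8917 ⇒ -0.89
d₂ = -0.8917 − 0.1592 = -1.0509 ⇒ -1.05
Pr(exercise) under Q = N(d₂) = 0.1469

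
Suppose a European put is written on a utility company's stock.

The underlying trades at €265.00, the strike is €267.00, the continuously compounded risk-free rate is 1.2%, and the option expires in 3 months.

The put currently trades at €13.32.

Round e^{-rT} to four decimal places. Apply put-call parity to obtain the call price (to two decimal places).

e^(−rT) = e^(−0.012·0.25) = 0.9970
Put-call parity: C − P = S − K·e^(−rT) = 265 − 267·0.9970 = 265 − 266.1990 = -1.1990
C = P + (C − P) = 13.32 + (-1.1990) = 12.1210

€12.12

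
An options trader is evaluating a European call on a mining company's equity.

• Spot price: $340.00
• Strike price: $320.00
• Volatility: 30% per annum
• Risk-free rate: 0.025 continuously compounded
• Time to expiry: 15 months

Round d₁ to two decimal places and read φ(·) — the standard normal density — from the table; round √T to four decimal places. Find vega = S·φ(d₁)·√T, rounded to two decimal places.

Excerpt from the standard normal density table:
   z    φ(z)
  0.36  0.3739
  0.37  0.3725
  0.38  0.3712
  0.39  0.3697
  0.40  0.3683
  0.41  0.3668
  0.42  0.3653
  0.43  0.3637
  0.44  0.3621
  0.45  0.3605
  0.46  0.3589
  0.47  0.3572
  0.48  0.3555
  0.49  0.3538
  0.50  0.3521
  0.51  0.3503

σ√T = 0.3 × 1.1180 = 0.3354
ln(S/K) + (r + σ²/2)T = ln(340/320) + (0.025 + 0.3²/2)·1.25 = 0.0606 + 0.0875 = 0.1481
d₁ = 0.1481 / 0.3354 = 0.4416 ≈ 0.44
√T = √1.25 = 1.1180
φ(d₁) = φ(0.44) = 0.3621
vega = S·φ(d₁)·√T = 340·0.3621·1.1180 = 137.6415

137.64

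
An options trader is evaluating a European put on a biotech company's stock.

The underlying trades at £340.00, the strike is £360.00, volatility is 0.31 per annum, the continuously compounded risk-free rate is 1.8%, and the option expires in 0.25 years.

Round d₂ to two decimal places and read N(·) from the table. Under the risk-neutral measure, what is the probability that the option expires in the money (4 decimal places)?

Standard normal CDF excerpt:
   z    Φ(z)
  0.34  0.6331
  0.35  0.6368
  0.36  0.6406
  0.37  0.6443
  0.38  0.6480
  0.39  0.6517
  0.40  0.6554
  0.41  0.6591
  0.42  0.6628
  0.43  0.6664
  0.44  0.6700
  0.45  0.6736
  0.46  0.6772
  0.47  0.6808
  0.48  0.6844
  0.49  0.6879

0.6628

σ√T = 0.31 × 0.5000 = 0.1550
d₁ = [ln(340/360) + (0.018 + 0.31²/2)·0.25] / 0.1550 = [-0.0572 + 0.0165] / 0.1550 = -0.2622 ⇒ -0.26
d₂ = d₁ − σ√T = -0.2622 − 0.1550 = -0.4172 ⇒ -0.42
Pr(exercise) under Q = N(−d₂) = N(0.42) = 0.6628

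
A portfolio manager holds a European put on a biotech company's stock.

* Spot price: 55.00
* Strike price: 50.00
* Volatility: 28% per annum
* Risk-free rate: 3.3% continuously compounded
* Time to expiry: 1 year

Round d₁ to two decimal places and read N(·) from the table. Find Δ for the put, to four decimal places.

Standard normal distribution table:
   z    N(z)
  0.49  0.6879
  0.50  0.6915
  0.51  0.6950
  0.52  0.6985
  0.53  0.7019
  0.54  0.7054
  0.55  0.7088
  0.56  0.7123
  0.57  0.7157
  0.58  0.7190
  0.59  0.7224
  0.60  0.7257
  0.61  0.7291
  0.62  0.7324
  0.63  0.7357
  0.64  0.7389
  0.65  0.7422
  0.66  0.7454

σ√T = 0.28·√1 = 0.2800
d₁ = [ln(55/50) + (0.033 + ½·0.28²)·1] / (σ√T) = (0.0953 + 0.0722) / 0.2800 = 0.5983 → 0.60
N(d₁) = N(0.60) = 0.7257
Δ_put = N(d₁) − 1 = 0.7257 − 1 = -0.2743

-0.2743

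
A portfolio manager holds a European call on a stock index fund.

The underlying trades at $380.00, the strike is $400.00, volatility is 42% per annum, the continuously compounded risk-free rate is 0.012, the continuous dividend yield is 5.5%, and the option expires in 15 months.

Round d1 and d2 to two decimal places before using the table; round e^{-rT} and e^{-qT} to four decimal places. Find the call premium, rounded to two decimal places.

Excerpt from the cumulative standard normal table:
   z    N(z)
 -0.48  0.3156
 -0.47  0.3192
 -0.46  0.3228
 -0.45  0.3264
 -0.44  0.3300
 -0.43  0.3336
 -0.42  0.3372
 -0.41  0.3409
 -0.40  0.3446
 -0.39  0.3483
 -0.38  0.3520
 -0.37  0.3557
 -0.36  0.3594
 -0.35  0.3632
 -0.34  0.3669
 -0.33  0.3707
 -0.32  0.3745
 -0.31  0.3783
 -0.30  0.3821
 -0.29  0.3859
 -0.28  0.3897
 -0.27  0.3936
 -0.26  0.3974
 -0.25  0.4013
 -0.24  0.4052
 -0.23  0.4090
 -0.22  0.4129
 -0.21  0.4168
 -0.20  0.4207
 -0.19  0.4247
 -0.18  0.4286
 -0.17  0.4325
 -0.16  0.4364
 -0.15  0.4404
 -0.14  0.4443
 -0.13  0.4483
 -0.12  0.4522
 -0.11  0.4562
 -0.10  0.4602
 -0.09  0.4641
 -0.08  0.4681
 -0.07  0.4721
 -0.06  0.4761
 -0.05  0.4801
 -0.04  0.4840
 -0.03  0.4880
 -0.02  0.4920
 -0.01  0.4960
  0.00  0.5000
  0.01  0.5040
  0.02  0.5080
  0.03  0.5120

σ√T = 0.42 × 1.1180 = 0.4696
d₁ = [ln(380/400) + (0.012 − 0.055 + ½·0.42²)·1.25] / (σ√T) = (-0.0513 + 0.0565) / 0.4696 = 0.0111 ⇒ 0.01
d₂ = 0.0111 − 0.4696 = -0.4585 ⇒ -0.46
e^(−qT) = e^(−0.055·1.25) = 0.9336;  e^(−rT) = e^(−0.012·1.25) = 0.9851
N(d₁) = N(0.01) = 0.5040;  N(d₂) = N(-0.46) = 0.3228
C = 380·0.9336·0.5040 − 400·0.9851·0.3228 = 178.8031 − 127.1961 = 51.6070

$51.61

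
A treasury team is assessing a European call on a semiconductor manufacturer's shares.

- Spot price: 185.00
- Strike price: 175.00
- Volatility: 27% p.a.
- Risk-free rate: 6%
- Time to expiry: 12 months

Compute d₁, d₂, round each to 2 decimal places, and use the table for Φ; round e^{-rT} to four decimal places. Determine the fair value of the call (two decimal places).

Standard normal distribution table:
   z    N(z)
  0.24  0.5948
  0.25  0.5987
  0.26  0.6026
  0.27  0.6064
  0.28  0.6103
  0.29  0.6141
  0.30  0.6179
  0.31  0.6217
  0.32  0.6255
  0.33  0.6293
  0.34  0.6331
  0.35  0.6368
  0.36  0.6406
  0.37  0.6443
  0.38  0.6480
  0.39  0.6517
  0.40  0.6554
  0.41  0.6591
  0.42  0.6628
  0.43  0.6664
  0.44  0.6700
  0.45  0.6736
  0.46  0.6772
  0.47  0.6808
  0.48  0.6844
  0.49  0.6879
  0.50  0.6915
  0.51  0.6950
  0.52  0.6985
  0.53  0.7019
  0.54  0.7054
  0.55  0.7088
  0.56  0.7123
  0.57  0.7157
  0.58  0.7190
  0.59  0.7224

30.56

σ√T = 0.27 × 1.0000 = 0.2700
ln(S/K) + (r + σ²/2)T = ln(185/175) + (0.06 + 0.27²/2)·1 = 0.0556 + 0.0965 = 0.1520
d₁ = 0.1520 / 0.2700 = 0.5630 ≈ 0.56
d₂ = d₁ − σ√T = 0.5630 − 0.2700 = 0.2930 ≈ 0.29
exp(−rT) = exp(−0.06·1) = 0.9418
C = 185·N(0.56) − 175·0.9418·N(0.29) = 185·0.7123 − 175·0.9418·0.6141 = 131.7755 − 101.2129 = 30.5626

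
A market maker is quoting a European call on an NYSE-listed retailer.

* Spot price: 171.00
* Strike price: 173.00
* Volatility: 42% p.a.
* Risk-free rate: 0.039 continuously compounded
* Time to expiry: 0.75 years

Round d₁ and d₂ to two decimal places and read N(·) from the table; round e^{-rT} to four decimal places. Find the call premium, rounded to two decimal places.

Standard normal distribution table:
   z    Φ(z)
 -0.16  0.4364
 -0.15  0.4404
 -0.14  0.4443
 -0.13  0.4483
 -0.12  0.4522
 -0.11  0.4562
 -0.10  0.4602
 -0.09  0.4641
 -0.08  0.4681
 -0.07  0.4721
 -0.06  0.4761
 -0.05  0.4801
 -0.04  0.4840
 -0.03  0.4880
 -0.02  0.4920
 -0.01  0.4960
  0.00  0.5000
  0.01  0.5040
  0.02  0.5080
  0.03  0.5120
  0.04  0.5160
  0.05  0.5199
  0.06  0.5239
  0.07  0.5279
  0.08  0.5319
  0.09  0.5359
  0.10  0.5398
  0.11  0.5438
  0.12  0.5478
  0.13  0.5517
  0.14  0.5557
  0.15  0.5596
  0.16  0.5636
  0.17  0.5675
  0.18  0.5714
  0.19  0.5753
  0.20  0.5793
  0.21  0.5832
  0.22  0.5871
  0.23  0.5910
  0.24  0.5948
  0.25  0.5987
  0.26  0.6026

25.74

σ√T = 0.42·√0.75 = 0.3637
d₁ = [ln(171/173) + (0.039 + 0.42²/2)·0.75] / 0.3637 = [-0.0116 + 0.0954] / 0.3637 = 0.2303 → 0.23
d₂ = d₁ − σ√T = 0.2303 − 0.3637 = -0.1334 → -0.13
exp(−rT) = exp(−0.039·0.75) = 0.9712
N(d₁) = N(0.23) = 0.5910;  N(d₂) = N(-0.13) = 0.4483
C = 171·0.5910 − 173·0.9712·0.4483 = 101.0610 − 75.3223 = 25.7387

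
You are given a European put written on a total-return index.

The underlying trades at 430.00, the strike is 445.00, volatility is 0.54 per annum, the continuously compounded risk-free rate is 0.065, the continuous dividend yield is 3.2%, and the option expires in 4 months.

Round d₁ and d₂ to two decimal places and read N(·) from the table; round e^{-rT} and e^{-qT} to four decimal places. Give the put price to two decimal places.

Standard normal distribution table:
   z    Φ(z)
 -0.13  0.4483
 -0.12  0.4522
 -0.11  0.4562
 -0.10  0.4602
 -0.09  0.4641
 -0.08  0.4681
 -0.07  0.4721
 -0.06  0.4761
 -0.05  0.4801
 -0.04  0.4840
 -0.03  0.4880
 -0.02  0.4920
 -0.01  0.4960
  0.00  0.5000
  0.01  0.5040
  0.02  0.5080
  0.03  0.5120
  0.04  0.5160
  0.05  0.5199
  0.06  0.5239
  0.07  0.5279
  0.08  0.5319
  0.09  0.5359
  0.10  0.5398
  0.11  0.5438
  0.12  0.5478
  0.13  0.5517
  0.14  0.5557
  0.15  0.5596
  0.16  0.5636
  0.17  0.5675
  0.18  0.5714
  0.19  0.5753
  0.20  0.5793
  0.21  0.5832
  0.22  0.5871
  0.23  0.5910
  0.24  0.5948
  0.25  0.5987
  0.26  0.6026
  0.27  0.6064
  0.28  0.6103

58.22

σ√T = 0.54·√0.3333 = 0.3118
d₁ = [ln(430/445) + (0.065 − 0.032 + 0.54²/2)·0.3333] / 0.3118 = [-0.0343 + 0.0596] / 0.3118 = 0.0812 which rounds to 0.08
d₂ = d₁ − σ√T = 0.0812 − 0.3118 = -0.2306 which rounds to -0.23
exp(−qT) = exp(−0.032·0.3333) = 0.9894;  exp(−rT) = exp(−0.065·0.3333) = 0.9786
P = 445·0.9786·N(0.23) − 430·0.9894·N(-0.08) = 445·0.9786·0.5910 − 430·0.9894·0.4681 = 257.3669 − 199.1494 = 58.2175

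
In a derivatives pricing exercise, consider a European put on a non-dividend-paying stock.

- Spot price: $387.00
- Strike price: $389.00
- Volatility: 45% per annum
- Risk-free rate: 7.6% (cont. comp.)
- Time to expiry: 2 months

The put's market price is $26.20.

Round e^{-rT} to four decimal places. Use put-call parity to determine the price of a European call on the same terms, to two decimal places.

e^(−rT) = e^(−0.076·0.1667) = 0.9874
Put-call parity: C − P = S − K·e^(−rT) = 387 − 389·0.9874 = 387 − 384.0986 = 2.9014
C = P + (C − P) = 26.20 + (2.9014) = 29.1014

$29.10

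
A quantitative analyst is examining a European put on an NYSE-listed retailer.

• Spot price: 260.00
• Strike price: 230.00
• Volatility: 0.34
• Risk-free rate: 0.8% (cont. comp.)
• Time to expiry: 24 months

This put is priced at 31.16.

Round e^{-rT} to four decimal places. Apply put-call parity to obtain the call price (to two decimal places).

exp(−rT) = exp(−0.008·2) = 0.9841
Put-call parity: C − P = S − K·e^(−rT) = 260 − 230·0.9841 = 260 − 226.3430 = 33.6570
C = P + (C − P) = 31.16 + (33.6570) = 64.8170

64.82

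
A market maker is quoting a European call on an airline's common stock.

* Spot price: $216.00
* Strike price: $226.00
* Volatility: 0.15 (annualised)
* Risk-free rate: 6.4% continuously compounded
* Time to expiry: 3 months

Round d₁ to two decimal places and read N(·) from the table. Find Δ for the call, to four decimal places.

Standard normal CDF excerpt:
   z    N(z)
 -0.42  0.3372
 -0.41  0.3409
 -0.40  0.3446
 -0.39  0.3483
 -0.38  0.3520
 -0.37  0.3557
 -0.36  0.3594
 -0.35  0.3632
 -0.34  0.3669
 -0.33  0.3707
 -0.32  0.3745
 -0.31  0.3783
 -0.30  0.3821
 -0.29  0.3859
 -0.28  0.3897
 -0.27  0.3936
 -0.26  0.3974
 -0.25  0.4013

σ√T = 0.15 × 0.5000 = 0.0750
d₁ = [ln(216/226) + (0.064 + ½·0.15²)·0.25] / (σ√T) = (-0.0453 + 0.0188) / 0.0750 = -0.3526 which rounds to -0.35
N(d₁) = N(-0.35) = 0.3632
Δ_call = N(d₁) = 0.3632

0.3632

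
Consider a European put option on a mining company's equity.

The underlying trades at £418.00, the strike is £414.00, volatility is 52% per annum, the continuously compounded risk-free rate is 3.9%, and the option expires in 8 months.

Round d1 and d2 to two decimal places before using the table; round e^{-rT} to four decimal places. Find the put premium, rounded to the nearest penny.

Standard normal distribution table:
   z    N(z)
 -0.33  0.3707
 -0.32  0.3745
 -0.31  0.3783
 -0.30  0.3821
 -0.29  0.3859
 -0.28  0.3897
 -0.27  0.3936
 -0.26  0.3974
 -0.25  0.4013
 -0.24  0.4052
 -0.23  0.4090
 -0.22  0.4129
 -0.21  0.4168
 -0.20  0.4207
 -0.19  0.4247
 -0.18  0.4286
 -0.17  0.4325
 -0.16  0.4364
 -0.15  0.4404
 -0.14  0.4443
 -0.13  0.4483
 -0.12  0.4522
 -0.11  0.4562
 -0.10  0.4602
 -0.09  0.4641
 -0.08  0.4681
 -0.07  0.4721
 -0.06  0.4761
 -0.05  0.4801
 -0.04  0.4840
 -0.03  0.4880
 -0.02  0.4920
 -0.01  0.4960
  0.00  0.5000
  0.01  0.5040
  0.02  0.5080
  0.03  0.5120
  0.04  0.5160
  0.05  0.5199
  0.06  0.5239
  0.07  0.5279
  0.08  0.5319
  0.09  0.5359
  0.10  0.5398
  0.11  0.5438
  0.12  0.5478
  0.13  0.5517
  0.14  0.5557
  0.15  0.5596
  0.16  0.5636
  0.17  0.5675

σ√T = 0.52·√0.6667 = 0.4246
d₁ = [ln(418/414) + (0.039 + 0.52²/2)·0.6667] / 0.4246 = [0.0096 + 0.1161] / 0.4246 = 0.2962 ≈ 0.30
d₂ = d₁ − σ√T = 0.2962 − 0.4246 = -0.1284 ≈ -0.13
exp(−rT) = exp(−0.039·0.6667) = 0.9743
N(−d₂) = N(0.13) = 0.5517;  N(−d₁) = N(-0.30) = 0.3821
P = 414·0.9743·0.5517 − 418·0.3821 = 222.5338 − 159.7178 = 62.8160

£62.82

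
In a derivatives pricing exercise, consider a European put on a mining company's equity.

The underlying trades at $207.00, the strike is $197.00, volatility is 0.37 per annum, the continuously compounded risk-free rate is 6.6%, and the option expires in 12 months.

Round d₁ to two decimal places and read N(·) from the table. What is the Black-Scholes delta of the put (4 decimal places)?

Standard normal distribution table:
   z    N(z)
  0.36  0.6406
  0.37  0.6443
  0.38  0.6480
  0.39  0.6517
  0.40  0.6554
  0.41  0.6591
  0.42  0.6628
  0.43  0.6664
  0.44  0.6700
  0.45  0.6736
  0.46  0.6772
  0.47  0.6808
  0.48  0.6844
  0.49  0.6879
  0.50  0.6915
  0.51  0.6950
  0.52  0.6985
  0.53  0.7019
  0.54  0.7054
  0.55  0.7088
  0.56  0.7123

σ√T = 0.37 × 1.0000 = 0.3700
d₁ = [ln(207/197) + (0.066 + 0.37²/2)·1] / 0.3700 = [0.0495 + 0.1345] / 0.3700 = 0.4972 ≈ 0.50
N(d₁) = N(0.50) = 0.6915
Δ_put = N(d₁) − 1 = 0.6915 − 1 = -0.3085

-0.3085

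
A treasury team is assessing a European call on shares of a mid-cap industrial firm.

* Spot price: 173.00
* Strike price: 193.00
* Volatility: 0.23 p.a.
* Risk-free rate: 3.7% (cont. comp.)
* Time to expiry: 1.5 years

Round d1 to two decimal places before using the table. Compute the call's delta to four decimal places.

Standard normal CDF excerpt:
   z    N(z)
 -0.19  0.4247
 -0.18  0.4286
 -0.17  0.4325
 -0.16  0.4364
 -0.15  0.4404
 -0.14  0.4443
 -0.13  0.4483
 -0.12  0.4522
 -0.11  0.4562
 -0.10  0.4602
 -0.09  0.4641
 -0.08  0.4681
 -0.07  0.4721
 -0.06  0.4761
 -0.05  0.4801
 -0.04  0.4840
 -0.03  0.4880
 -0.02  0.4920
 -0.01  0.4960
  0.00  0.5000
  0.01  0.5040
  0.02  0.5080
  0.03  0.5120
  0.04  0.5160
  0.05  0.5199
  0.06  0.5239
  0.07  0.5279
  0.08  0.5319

T = 1.5;  σ√T = 0.2817
d₁ = [ln(173/193) + (0.037 + 0.23²/2)·1.5] / 0.2817 = [-0.1094 + 0.0952] / 0.2817 = -0.0505 which rounds to -0.05
N(d₁) = N(-0.05) = 0.4801
Δ_call = N(d₁) = 0.4801

0.4801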